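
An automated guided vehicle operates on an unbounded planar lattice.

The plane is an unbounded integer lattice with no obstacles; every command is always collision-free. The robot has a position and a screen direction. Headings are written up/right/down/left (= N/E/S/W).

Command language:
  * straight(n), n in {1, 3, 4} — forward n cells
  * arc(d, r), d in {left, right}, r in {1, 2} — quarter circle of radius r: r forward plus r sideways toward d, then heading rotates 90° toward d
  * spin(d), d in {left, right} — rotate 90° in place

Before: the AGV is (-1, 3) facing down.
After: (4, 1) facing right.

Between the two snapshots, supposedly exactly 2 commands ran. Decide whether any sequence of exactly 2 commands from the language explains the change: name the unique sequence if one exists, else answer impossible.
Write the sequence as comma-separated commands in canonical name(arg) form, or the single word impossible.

arc(left, 2), straight(3)

key: running straight(3) before arc(left, 2) would end elsewhere — order is forced
t0: (-1, 3) facing down
step 1 (arc(left, 2)): (1, 1) facing right
step 2 (straight(3)): (4, 1) facing right
no rival 2-sequence matches.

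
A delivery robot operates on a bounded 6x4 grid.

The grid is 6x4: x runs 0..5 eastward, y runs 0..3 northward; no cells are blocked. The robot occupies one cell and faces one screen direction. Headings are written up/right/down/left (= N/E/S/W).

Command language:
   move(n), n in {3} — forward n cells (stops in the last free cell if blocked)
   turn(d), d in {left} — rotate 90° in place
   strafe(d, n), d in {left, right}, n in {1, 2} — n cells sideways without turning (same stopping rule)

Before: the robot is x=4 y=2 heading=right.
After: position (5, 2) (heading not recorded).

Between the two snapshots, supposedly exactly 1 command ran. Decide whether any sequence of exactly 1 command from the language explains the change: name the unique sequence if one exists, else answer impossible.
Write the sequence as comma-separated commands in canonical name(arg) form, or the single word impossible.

key: move(3) runs into the grid edge before its full distance
initial: x=4 y=2 heading=right
1. move(3) → x=5 y=2 heading=right
no other 1-command option fits: unique.

move(3)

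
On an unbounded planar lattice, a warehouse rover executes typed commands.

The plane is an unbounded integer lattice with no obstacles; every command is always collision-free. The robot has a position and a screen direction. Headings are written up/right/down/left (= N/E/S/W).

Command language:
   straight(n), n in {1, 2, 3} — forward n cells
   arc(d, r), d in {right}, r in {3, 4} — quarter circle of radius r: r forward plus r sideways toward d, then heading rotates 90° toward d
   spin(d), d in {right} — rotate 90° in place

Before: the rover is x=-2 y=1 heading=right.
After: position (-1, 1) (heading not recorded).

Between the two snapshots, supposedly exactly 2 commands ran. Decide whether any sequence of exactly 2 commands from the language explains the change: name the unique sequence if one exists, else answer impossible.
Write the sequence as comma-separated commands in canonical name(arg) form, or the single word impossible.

key: running spin(right) before straight(1) would end elsewhere — order is forced
initial: x=-2 y=1 heading=right
step 1 (straight(1)): x=-1 y=1 heading=right
step 2 (spin(right)): x=-1 y=1 heading=down
uniquely the one of 36 2-step routes that fits.

straight(1), spin(right)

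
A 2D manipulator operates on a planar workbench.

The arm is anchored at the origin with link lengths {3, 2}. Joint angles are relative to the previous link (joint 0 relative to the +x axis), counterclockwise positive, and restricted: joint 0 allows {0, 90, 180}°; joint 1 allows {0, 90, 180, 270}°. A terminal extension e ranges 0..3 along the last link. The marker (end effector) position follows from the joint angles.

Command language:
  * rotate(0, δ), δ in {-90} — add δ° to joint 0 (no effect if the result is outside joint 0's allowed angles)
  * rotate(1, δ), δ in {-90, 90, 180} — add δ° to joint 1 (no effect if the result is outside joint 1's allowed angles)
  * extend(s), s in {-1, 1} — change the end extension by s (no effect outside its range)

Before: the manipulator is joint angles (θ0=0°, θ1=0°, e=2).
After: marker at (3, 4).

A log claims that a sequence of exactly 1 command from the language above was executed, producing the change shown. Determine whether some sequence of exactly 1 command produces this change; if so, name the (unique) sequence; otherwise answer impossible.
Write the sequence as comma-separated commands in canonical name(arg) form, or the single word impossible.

rotate(1, 90)

begin: joint angles (θ0=0°, θ1=0°, e=2)
1. rotate(1, 90) → joint angles (θ0=0°, θ1=90°, e=2)
uniquely the one of 6 1-step routes that fits.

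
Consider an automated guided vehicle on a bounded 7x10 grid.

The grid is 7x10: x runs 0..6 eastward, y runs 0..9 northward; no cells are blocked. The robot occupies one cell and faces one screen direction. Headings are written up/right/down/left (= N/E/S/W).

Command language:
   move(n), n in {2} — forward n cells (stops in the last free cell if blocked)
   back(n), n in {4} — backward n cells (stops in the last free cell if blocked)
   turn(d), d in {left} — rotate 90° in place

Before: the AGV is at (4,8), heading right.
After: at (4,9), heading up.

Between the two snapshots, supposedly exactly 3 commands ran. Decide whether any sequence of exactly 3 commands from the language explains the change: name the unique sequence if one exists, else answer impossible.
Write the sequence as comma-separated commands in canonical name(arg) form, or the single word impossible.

key: running move(2) before turn(left) would end elsewhere — order is forced
initial: at (4,8), heading right
step 1 (turn(left)): at (4,8), heading up
step 2 (move(2)): at (4,9), heading up
step 3 (move(2)): at (4,9), heading up
all 27 alternatives checked — unique.

turn(left), move(2), move(2)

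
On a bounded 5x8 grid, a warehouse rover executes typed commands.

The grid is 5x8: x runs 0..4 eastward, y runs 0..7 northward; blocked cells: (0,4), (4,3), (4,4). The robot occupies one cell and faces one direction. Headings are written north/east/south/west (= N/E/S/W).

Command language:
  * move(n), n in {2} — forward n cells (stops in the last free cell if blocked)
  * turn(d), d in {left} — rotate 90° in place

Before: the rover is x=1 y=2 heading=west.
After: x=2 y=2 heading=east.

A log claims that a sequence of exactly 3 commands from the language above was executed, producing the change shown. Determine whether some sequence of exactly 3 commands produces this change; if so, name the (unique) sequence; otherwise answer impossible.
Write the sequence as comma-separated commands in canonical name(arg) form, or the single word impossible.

all 8 sequences checked — none match.

impossible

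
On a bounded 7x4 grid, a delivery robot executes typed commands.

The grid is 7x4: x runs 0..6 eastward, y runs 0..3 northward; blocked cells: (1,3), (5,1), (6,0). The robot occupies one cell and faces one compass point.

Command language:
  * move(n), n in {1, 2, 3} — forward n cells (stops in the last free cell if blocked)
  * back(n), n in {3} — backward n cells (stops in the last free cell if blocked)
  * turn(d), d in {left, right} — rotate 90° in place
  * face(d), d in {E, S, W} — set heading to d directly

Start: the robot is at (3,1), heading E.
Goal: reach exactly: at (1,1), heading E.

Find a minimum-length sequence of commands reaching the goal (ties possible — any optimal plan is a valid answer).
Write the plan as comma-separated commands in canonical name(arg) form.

from: at (3,1), heading E
1. back(3) → at (0,1), heading E
2. move(1) → at (1,1), heading E
minimal: 2 command(s), checked below 2.

back(3), move(1)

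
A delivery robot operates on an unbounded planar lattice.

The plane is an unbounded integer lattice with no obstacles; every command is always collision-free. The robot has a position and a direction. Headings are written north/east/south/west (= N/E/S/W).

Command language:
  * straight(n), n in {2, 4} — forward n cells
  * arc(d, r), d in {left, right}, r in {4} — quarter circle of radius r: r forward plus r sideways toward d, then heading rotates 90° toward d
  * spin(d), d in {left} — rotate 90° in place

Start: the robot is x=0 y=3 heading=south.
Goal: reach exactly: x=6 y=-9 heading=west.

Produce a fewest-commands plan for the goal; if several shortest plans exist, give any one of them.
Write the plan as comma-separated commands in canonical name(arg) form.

arc(left, 4), straight(2), arc(right, 4), arc(right, 4)

start: x=0 y=3 heading=south
t=1 arc(left, 4) ⇒ x=4 y=-1 heading=east
t=2 straight(2) ⇒ x=6 y=-1 heading=east
t=3 arc(right, 4) ⇒ x=10 y=-5 heading=south
t=4 arc(right, 4) ⇒ x=6 y=-9 heading=west
no 3-step plan works, so 4 is optimal.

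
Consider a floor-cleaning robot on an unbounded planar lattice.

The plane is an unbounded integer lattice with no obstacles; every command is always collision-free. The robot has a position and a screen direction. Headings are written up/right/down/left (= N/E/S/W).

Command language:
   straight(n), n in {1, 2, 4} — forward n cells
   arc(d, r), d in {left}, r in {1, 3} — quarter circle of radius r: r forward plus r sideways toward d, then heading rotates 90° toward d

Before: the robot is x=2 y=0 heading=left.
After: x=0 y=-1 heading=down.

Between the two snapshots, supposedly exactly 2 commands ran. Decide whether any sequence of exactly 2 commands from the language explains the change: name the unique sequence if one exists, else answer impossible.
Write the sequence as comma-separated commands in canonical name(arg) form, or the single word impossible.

key: running arc(left, 1) before straight(1) would end elsewhere — order is forced
initial: x=2 y=0 heading=left
step 1 (straight(1)): x=1 y=0 heading=left
step 2 (arc(left, 1)): x=0 y=-1 heading=down
all 25 alternatives checked — unique.

straight(1), arc(left, 1)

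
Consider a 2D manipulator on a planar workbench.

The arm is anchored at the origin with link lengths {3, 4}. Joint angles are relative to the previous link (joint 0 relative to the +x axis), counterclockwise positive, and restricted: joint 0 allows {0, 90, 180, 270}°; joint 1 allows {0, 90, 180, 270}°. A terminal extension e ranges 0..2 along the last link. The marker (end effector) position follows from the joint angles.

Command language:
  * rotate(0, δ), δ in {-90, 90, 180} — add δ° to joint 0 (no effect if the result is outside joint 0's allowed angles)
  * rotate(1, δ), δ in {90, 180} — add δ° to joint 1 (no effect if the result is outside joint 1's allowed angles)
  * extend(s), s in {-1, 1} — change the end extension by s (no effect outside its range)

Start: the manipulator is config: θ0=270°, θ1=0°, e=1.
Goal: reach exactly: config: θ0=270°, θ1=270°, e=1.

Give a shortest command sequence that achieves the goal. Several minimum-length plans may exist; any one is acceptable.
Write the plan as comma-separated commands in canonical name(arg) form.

rotate(1, 180), rotate(1, 90)

start: config: θ0=270°, θ1=0°, e=1
1. rotate(1, 180) → config: θ0=270°, θ1=180°, e=1
2. rotate(1, 90) → config: θ0=270°, θ1=270°, e=1
minimal: 2 command(s), checked below 2.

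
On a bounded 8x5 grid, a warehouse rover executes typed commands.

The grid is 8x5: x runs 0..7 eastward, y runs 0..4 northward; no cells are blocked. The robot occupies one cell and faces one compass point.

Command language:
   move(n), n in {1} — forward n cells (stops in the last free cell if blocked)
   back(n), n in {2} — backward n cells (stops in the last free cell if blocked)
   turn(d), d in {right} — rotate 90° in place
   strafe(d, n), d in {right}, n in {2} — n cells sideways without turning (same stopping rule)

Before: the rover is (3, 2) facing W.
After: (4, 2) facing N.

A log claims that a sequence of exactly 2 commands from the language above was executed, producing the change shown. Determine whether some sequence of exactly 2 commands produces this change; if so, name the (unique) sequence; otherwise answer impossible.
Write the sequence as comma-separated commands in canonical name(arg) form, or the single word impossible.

impossible

checked all 2-command options: none fits.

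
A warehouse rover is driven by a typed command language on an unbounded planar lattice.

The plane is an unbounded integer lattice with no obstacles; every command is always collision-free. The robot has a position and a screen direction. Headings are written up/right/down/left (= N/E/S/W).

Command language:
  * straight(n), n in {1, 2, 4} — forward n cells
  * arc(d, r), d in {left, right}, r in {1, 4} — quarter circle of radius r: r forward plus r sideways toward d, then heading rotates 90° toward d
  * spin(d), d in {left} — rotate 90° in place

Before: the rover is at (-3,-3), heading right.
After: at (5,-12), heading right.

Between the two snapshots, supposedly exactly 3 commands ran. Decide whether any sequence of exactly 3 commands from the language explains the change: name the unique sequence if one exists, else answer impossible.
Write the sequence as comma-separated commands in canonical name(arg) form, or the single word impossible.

arc(right, 4), straight(1), arc(left, 4)

key: heading stays E — rotations cancel among the 3 commands
initial: at (-3,-3), heading right
step 1 (arc(right, 4)): at (1,-7), heading down
step 2 (straight(1)): at (1,-8), heading down
step 3 (arc(left, 4)): at (5,-12), heading right
no other 3-command option fits: unique.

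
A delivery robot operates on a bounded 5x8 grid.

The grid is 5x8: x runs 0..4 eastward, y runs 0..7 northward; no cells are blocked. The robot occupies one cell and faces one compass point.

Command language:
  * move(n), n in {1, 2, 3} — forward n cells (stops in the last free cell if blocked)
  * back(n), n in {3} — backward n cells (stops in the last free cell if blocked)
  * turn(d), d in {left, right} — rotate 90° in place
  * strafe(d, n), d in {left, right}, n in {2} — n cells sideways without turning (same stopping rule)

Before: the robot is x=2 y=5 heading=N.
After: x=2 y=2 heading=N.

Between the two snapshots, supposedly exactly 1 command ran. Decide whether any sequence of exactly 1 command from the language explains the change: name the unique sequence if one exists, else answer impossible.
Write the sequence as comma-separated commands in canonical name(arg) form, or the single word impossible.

key: heading stays N — the single command does not turn
from: x=2 y=5 heading=N
1. back(3) → x=2 y=2 heading=N
uniquely the one of 8 1-step routes that fits.

back(3)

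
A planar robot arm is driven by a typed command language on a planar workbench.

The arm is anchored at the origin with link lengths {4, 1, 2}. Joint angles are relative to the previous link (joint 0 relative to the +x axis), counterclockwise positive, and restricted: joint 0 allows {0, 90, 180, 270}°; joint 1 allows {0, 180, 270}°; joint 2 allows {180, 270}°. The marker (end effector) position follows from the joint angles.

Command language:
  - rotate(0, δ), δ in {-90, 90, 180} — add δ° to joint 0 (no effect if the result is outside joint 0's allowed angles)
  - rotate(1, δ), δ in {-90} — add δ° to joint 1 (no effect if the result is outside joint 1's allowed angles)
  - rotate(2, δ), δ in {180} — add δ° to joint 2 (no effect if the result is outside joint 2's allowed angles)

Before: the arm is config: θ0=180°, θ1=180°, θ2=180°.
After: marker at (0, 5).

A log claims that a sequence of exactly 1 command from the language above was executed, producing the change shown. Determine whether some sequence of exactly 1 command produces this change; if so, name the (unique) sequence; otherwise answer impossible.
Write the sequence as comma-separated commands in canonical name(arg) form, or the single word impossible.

rotate(0, -90)

begin: config: θ0=180°, θ1=180°, θ2=180°
step 1 (rotate(0, -90)): config: θ0=90°, θ1=180°, θ2=180°
uniquely the one of 5 1-step routes that fits.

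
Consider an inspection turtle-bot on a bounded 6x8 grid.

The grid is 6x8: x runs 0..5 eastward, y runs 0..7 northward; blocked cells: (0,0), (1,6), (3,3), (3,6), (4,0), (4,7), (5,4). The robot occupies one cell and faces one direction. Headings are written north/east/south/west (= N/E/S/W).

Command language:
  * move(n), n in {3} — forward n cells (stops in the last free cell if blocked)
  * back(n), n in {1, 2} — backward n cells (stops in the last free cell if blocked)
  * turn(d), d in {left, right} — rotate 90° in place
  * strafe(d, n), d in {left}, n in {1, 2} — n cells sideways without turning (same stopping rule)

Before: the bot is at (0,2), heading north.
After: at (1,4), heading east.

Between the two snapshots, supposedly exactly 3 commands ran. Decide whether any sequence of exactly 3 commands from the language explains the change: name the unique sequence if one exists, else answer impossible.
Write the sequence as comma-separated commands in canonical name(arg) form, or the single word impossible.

all 343 sequences checked — none match.

impossible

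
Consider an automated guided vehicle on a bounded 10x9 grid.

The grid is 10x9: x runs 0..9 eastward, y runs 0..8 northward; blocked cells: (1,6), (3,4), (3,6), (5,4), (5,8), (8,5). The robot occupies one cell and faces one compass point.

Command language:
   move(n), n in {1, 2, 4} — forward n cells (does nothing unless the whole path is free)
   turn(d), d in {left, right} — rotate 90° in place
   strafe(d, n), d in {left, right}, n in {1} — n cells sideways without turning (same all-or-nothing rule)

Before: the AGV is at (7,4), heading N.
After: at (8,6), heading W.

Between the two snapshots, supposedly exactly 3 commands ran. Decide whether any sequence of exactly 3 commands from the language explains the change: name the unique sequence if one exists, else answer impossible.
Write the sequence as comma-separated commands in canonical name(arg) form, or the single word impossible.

move(2), strafe(right, 1), turn(left)

key: running turn(left) before move(2) would end elsewhere — order is forced
start: at (7,4), heading N
step 1 (move(2)): at (7,6), heading N
step 2 (strafe(right, 1)): at (8,6), heading N
step 3 (turn(left)): at (8,6), heading W
no rival 3-sequence matches.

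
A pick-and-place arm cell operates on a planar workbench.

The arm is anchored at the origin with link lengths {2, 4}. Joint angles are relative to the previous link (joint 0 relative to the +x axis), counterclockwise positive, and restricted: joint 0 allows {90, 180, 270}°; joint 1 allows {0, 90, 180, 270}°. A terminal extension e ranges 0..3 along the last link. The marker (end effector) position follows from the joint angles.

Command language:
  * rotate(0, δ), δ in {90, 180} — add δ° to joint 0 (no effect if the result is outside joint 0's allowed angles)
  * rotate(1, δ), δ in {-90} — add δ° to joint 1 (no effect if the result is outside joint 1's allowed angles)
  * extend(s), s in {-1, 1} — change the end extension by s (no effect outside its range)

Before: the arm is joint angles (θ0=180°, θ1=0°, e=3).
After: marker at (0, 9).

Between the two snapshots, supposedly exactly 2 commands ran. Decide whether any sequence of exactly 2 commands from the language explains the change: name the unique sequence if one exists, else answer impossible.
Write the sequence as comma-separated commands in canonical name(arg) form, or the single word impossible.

rotate(0, 90), rotate(0, 180)

key: running rotate(0, 180) before rotate(0, 90) would end elsewhere — order is forced
from: joint angles (θ0=180°, θ1=0°, e=3)
[1] after rotate(0, 90): joint angles (θ0=270°, θ1=0°, e=3)
[2] after rotate(0, 180): joint angles (θ0=90°, θ1=0°, e=3)
no other 2-command option fits: unique.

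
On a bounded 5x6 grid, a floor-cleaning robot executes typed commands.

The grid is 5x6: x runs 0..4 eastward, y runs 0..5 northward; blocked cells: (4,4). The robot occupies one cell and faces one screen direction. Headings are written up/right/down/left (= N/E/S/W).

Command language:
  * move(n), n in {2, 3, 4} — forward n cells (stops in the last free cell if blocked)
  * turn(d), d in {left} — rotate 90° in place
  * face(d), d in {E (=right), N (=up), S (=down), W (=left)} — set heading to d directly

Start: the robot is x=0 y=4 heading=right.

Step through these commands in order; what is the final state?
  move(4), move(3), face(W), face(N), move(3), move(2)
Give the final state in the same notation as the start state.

begin: x=0 y=4 heading=right
1. move(4) → x=3 y=4 heading=right
2. move(3) → x=3 y=4 heading=right
3. face(W) → x=3 y=4 heading=left
4. face(N) → x=3 y=4 heading=up
5. move(3) → x=3 y=5 heading=up
6. move(2) → x=3 y=5 heading=up

x=3 y=5 heading=up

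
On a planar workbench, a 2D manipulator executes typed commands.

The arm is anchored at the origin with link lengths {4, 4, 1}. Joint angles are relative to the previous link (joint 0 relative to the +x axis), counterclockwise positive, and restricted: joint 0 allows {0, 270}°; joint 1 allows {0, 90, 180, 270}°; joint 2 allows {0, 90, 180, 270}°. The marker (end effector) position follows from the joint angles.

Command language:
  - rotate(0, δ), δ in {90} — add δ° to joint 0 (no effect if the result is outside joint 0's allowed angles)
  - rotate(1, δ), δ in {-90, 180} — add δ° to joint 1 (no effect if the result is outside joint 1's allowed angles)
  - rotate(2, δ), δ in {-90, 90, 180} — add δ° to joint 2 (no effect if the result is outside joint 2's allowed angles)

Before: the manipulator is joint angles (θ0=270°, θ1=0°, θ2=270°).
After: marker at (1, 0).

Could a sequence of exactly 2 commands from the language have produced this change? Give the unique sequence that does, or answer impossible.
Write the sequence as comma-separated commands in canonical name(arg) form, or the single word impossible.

initial: joint angles (θ0=270°, θ1=0°, θ2=270°)
step 1 (rotate(1, -90)): joint angles (θ0=270°, θ1=270°, θ2=270°)
step 2 (rotate(1, -90)): joint angles (θ0=270°, θ1=180°, θ2=270°)
no other 2-command option fits: unique.

rotate(1, -90), rotate(1, -90)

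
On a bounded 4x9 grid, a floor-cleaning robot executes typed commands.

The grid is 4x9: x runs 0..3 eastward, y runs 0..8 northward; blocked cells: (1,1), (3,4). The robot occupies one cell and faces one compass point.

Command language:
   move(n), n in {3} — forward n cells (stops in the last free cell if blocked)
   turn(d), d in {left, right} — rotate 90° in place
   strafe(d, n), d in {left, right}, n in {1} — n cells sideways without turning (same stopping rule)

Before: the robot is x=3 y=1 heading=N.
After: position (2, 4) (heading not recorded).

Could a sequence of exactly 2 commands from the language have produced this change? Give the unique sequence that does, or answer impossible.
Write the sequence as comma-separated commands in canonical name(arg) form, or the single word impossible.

key: running move(3) before strafe(left, 1) would end elsewhere — order is forced
start: x=3 y=1 heading=N
step 1 (strafe(left, 1)): x=2 y=1 heading=N
step 2 (move(3)): x=2 y=4 heading=N
uniquely the one of 25 2-step routes that fits.

strafe(left, 1), move(3)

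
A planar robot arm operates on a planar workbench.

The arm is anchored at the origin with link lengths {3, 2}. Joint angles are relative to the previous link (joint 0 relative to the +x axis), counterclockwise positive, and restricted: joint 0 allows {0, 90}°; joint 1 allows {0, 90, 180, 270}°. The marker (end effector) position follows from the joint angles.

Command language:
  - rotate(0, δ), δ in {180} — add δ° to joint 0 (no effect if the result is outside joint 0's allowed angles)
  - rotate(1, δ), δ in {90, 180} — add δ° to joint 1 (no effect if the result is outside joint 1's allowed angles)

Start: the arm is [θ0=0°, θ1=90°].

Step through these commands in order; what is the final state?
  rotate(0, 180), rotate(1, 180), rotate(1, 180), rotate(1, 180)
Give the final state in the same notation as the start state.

[θ0=0°, θ1=270°]

begin: [θ0=0°, θ1=90°]
[1] after rotate(0, 180): [θ0=0°, θ1=90°]
[2] after rotate(1, 180): [θ0=0°, θ1=270°]
[3] after rotate(1, 180): [θ0=0°, θ1=90°]
[4] after rotate(1, 180): [θ0=0°, θ1=270°]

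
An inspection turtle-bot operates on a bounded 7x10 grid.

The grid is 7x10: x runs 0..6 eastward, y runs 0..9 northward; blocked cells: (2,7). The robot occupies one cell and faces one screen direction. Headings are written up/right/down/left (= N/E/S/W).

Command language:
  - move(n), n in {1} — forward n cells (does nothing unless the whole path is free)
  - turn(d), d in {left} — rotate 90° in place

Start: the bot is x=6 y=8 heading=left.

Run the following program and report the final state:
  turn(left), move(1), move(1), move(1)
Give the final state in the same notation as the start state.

initial: x=6 y=8 heading=left
t=1 turn(left) ⇒ x=6 y=8 heading=down
t=2 move(1) ⇒ x=6 y=7 heading=down
t=3 move(1) ⇒ x=6 y=6 heading=down
t=4 move(1) ⇒ x=6 y=5 heading=down

x=6 y=5 heading=down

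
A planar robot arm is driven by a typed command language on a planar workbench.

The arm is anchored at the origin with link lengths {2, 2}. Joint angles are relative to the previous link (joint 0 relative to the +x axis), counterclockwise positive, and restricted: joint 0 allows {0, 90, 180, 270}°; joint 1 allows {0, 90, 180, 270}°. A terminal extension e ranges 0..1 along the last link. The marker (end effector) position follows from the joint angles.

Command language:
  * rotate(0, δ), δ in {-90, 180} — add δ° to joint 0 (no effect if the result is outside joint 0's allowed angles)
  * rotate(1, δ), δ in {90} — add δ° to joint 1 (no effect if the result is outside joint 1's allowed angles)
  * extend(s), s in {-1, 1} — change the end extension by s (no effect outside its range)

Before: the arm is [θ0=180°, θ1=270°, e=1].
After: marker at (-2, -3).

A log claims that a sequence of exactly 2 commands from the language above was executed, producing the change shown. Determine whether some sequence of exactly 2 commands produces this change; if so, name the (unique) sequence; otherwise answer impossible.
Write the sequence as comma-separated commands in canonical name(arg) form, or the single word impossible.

t0: [θ0=180°, θ1=270°, e=1]
step 1 (rotate(1, 90)): [θ0=180°, θ1=0°, e=1]
step 2 (rotate(1, 90)): [θ0=180°, θ1=90°, e=1]
all 25 alternatives checked — unique.

rotate(1, 90), rotate(1, 90)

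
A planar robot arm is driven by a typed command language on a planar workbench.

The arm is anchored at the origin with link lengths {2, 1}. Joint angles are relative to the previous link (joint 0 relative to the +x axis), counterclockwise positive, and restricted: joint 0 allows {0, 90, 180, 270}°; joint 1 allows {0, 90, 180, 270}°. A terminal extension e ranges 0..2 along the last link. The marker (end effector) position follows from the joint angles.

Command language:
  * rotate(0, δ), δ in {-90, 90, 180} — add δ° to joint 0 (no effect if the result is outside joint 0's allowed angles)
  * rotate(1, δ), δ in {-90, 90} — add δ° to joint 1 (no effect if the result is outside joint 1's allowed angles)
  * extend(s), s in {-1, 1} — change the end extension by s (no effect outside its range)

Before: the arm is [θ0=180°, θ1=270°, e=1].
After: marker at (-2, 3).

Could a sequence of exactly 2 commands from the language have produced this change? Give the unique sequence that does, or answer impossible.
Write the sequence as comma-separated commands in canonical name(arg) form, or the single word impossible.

extend(1), extend(1)

start: [θ0=180°, θ1=270°, e=1]
[1] after extend(1): [θ0=180°, θ1=270°, e=2]
[2] after extend(1): [θ0=180°, θ1=270°, e=2]
no other 2-command option fits: unique.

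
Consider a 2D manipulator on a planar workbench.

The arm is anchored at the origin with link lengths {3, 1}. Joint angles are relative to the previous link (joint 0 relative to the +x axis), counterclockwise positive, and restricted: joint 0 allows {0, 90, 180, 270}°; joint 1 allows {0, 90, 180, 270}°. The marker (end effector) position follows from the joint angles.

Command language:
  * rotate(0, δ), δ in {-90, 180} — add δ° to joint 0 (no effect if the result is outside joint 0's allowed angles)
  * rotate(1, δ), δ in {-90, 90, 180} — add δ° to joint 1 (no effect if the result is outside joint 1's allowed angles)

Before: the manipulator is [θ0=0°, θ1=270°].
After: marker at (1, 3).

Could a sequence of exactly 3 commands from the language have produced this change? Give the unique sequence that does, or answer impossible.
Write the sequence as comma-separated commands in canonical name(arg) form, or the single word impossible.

from: [θ0=0°, θ1=270°]
t=1 rotate(0, -90) ⇒ [θ0=270°, θ1=270°]
t=2 rotate(0, -90) ⇒ [θ0=180°, θ1=270°]
t=3 rotate(0, -90) ⇒ [θ0=90°, θ1=270°]
no other 3-command option fits: unique.

rotate(0, -90), rotate(0, -90), rotate(0, -90)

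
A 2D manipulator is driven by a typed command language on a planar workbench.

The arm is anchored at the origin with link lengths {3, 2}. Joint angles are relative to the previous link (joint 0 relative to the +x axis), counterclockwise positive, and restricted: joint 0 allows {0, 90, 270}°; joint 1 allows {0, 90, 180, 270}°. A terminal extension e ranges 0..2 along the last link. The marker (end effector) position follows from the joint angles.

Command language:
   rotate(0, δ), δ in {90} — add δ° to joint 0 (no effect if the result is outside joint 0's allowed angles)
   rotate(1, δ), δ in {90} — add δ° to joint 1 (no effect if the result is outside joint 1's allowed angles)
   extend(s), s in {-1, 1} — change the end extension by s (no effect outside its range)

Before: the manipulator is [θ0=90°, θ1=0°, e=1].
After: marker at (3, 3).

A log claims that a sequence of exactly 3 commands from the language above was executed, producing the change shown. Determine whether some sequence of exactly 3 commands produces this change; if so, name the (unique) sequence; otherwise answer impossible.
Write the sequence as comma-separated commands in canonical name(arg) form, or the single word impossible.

rotate(1, 90), rotate(1, 90), rotate(1, 90)

initial: [θ0=90°, θ1=0°, e=1]
[1] after rotate(1, 90): [θ0=90°, θ1=90°, e=1]
[2] after rotate(1, 90): [θ0=90°, θ1=180°, e=1]
[3] after rotate(1, 90): [θ0=90°, θ1=270°, e=1]
all 64 alternatives checked — unique.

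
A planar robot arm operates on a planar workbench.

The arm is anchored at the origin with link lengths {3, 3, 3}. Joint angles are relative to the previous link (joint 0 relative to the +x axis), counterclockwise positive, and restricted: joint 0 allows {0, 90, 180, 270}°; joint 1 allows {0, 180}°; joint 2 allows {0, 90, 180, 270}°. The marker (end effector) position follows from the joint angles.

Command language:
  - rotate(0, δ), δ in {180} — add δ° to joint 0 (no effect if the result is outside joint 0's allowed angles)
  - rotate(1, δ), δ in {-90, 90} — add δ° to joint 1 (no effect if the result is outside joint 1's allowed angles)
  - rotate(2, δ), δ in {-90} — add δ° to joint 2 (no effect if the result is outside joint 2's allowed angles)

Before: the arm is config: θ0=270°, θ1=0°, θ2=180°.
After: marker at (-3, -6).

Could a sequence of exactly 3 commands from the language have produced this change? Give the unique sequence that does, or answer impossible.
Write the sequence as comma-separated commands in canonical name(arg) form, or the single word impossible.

rotate(2, -90), rotate(2, -90), rotate(2, -90)

t0: config: θ0=270°, θ1=0°, θ2=180°
step 1 (rotate(2, -90)): config: θ0=270°, θ1=0°, θ2=90°
step 2 (rotate(2, -90)): config: θ0=270°, θ1=0°, θ2=0°
step 3 (rotate(2, -90)): config: θ0=270°, θ1=0°, θ2=270°
no rival 3-sequence matches.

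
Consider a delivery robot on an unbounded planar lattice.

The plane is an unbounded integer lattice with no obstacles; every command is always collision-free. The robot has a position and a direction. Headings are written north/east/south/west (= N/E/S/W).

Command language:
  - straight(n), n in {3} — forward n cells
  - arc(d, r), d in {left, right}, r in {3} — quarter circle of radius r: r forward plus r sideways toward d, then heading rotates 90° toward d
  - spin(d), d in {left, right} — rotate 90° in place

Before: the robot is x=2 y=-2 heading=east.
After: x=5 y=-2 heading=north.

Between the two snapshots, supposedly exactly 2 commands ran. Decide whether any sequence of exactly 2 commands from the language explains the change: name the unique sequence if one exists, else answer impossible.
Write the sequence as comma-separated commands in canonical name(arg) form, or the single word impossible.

straight(3), spin(left)

key: cell and facing (now N) both changed — the 2 commands mix motion and turning
initial: x=2 y=-2 heading=east
1. straight(3) → x=5 y=-2 heading=east
2. spin(left) → x=5 y=-2 heading=north
no rival 2-sequence matches.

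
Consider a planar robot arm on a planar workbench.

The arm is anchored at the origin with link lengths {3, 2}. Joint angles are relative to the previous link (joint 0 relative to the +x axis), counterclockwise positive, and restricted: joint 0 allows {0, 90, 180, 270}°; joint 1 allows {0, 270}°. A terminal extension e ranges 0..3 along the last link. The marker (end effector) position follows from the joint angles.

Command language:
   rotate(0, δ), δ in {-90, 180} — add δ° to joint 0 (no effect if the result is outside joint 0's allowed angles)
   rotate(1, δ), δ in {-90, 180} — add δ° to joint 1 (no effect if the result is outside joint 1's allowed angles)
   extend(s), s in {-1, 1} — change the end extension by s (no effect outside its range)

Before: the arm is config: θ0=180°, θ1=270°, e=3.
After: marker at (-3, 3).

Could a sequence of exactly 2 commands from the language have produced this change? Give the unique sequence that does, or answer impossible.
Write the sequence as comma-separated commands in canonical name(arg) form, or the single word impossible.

from: config: θ0=180°, θ1=270°, e=3
t=1 extend(-1) ⇒ config: θ0=180°, θ1=270°, e=2
t=2 extend(-1) ⇒ config: θ0=180°, θ1=270°, e=1
uniquely the one of 36 2-step routes that fits.

extend(-1), extend(-1)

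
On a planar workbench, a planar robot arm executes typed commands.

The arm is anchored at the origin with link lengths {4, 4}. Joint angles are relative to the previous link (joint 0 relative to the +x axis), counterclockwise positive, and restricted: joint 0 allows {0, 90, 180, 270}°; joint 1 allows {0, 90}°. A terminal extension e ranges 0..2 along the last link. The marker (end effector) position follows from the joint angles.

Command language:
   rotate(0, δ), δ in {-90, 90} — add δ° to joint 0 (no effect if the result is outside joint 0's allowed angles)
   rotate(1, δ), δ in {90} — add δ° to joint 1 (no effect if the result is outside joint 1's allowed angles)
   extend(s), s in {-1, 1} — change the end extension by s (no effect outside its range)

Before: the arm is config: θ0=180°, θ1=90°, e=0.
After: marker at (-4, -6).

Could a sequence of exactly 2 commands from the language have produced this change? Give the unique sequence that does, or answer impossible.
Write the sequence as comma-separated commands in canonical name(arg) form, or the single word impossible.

extend(1), extend(1)

initial: config: θ0=180°, θ1=90°, e=0
[1] after extend(1): config: θ0=180°, θ1=90°, e=1
[2] after extend(1): config: θ0=180°, θ1=90°, e=2
all 25 alternatives checked — unique.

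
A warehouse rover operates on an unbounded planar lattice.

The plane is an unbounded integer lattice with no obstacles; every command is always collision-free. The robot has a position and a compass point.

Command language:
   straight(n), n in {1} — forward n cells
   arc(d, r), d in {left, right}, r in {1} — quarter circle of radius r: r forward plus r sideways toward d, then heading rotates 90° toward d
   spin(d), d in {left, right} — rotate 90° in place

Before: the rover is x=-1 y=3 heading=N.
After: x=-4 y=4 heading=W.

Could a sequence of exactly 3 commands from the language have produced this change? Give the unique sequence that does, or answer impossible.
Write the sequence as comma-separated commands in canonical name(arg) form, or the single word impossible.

arc(left, 1), straight(1), straight(1)

key: cell and facing (now W) both changed — the 3 commands mix motion and turning
t0: x=-1 y=3 heading=N
step 1 (arc(left, 1)): x=-2 y=4 heading=W
step 2 (straight(1)): x=-3 y=4 heading=W
step 3 (straight(1)): x=-4 y=4 heading=W
no rival 3-sequence matches.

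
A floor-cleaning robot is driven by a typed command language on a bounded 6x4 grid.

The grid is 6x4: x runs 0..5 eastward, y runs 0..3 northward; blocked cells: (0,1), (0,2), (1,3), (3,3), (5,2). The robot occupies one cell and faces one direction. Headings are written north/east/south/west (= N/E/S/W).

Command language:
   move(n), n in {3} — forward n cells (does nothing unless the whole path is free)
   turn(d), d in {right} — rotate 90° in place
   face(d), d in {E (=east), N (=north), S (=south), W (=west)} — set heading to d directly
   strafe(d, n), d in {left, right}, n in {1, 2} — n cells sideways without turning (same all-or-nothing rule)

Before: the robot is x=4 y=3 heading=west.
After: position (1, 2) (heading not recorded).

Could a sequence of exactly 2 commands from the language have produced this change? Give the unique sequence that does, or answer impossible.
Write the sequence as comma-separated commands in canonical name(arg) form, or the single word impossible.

strafe(left, 1), move(3)

key: order matters: swapping strafe(left, 1) and move(3) lands elsewhere
t0: x=4 y=3 heading=west
1. strafe(left, 1) → x=4 y=2 heading=west
2. move(3) → x=1 y=2 heading=west
no rival 2-sequence matches.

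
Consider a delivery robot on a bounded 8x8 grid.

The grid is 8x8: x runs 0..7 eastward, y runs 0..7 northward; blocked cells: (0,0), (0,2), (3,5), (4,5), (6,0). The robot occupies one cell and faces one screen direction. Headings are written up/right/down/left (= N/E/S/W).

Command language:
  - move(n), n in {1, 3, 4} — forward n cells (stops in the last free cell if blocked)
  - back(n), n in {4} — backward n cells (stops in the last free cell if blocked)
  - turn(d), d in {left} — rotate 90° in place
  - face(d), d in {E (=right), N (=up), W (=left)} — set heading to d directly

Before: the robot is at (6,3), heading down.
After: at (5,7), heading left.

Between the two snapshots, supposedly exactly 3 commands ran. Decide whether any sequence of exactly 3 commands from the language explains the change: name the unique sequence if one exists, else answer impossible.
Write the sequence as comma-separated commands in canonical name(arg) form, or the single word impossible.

key: order matters: swapping back(4) and move(1) lands elsewhere
from: at (6,3), heading down
t=1 back(4) ⇒ at (6,7), heading down
t=2 face(W) ⇒ at (6,7), heading left
t=3 move(1) ⇒ at (5,7), heading left
no other 3-command option fits: unique.

back(4), face(W), move(1)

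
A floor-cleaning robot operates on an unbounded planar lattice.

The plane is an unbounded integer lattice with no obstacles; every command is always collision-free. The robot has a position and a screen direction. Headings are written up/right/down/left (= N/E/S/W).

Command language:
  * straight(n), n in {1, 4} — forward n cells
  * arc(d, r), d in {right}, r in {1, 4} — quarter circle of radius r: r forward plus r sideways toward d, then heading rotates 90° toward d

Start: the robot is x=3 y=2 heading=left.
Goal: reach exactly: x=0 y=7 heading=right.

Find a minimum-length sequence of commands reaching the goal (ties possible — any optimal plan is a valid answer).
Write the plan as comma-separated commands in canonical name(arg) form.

begin: x=3 y=2 heading=left
1. arc(right, 4) → x=-1 y=6 heading=up
2. arc(right, 1) → x=0 y=7 heading=right
nothing shorter than 2 reaches the goal.

arc(right, 4), arc(right, 1)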